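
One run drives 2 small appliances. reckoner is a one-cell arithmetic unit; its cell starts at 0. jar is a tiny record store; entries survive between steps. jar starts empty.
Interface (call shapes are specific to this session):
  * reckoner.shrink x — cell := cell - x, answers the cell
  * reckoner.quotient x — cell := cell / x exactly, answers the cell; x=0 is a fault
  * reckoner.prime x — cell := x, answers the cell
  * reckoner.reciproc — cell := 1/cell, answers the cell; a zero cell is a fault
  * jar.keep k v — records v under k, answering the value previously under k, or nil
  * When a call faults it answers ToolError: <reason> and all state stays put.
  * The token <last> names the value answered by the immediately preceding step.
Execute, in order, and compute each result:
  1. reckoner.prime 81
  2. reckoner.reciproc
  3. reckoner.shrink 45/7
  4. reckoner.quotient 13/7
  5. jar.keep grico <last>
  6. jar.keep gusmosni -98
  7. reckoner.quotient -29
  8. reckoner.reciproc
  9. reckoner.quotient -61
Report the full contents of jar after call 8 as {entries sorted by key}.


Answer: {grico=-3638/1053, gusmosni=-98}

Derivation:
Act: reckoner.prime[81]
Obs: 81
Act: reckoner.reciproc[]
Obs: 1/81
Act: reckoner.shrink[45/7]
Obs: -3638/567
Act: reckoner.quotient[13/7]
Obs: -3638/1053
Act: jar.keep[grico; <last>]
Obs: nil
Act: jar.keep[gusmosni; -98]
Obs: nil
Act: reckoner.quotient[-29]
Obs: 3638/30537
Act: reckoner.reciproc[]
Obs: 30537/3638
Act: reckoner.quotient[-61]
Obs: -30537/221918


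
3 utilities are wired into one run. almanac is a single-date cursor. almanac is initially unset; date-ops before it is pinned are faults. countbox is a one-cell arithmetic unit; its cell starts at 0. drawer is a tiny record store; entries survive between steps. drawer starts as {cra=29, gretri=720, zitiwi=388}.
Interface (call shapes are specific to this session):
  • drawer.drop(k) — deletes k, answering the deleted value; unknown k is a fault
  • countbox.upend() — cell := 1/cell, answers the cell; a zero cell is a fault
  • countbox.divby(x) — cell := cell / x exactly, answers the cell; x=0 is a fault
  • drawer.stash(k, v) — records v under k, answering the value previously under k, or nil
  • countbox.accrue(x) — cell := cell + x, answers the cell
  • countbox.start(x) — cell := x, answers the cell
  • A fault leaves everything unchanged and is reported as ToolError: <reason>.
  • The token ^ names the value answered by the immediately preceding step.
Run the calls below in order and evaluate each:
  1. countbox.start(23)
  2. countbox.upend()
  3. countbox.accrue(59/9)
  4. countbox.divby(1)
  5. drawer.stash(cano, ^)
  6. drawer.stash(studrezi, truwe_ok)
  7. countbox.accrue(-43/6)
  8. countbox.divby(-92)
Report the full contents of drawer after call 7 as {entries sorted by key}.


Using start with 23, → 23.
I call upend, and see 1/23.
Calling accrue with 59/9, → 1366/207.
Then divby with 1, giving 1366/207.
Then stash with cano, ^, and observe nil.
Using stash with studrezi, truwe_ok, — result: nil.
I try accrue with -43/6, and observe -235/414.
I use divby with -92, and observe 235/38088.

Answer: {cano=1366/207, cra=29, gretri=720, studrezi=truwe_ok, zitiwi=388}


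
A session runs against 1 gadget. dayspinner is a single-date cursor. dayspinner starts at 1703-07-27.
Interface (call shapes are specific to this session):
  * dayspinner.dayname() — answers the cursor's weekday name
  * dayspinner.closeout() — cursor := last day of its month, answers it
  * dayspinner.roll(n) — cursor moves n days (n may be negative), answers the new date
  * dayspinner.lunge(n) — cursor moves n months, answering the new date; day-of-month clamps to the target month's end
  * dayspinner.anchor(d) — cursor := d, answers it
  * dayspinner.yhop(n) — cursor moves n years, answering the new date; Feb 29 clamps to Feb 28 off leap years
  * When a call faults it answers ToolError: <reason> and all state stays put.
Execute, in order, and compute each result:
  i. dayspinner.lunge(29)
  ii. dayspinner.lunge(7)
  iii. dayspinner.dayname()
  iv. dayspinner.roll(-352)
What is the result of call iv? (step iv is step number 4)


Answer: 1705-08-09

Derivation:
$ dayspinner.lunge n→29
:: 1705-12-27
$ dayspinner.lunge n→7
:: 1706-07-27
$ dayspinner.dayname
:: Tuesday
$ dayspinner.roll n→-352
:: 1705-08-09


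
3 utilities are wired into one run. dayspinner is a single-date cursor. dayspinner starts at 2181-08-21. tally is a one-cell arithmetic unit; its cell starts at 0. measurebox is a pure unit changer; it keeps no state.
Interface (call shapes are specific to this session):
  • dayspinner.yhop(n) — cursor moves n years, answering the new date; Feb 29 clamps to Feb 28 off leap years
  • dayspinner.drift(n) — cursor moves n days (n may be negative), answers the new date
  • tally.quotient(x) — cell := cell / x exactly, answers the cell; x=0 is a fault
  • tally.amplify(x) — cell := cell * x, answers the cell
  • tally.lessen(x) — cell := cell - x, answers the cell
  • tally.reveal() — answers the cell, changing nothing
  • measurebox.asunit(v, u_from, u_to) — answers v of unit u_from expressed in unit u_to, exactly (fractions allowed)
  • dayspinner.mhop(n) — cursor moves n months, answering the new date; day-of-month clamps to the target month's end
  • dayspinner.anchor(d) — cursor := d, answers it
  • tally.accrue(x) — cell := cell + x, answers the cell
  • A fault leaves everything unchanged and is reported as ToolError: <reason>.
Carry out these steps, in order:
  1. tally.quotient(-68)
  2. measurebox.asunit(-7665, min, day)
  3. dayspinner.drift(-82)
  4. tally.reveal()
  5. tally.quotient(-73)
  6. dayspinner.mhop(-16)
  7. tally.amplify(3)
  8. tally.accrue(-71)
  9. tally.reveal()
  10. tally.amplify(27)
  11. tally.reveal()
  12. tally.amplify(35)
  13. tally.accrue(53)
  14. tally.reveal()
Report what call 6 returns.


→ tally.quotient(x='-68')
← 0
→ measurebox.asunit(v='-7665', u_from='min', u_to='day')
← -511/96
→ dayspinner.drift(n='-82')
← 2181-05-31
→ tally.reveal()
← 0
→ tally.quotient(x='-73')
← 0
→ dayspinner.mhop(n='-16')
← 2180-01-31
→ tally.amplify(x='3')
← 0
→ tally.accrue(x='-71')
← -71
→ tally.reveal()
← -71
→ tally.amplify(x='27')
← -1917
→ tally.reveal()
← -1917
→ tally.amplify(x='35')
← -67095
→ tally.accrue(x='53')
← -67042
→ tally.reveal()
← -67042

Answer: 2180-01-31


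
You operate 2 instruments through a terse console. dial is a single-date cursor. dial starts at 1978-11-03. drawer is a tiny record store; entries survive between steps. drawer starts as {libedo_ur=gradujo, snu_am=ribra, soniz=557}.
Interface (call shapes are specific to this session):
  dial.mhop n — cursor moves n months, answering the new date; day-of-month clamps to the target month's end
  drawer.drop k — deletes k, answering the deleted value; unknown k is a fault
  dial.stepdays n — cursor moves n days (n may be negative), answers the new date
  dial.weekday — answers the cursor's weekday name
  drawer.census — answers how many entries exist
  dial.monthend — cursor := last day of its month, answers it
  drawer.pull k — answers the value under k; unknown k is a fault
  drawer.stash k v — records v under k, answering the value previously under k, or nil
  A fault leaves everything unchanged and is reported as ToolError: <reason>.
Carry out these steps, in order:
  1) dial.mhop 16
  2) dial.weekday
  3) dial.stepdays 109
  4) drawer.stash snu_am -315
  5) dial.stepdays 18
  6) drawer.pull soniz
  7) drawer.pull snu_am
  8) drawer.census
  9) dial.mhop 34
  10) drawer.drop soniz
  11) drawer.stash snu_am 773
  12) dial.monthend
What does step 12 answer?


# dial.mhop(16) : 1980-03-03
# dial.weekday() : Monday
# dial.stepdays(109) : 1980-06-20
# drawer.stash(snu_am, -315) : ribra
# dial.stepdays(18) : 1980-07-08
# drawer.pull(soniz) : 557
# drawer.pull(snu_am) : -315
# drawer.census() : 3
# dial.mhop(34) : 1983-05-08
# drawer.drop(soniz) : 557
# drawer.stash(snu_am, 773) : -315
# dial.monthend() : 1983-05-31

Answer: 1983-05-31


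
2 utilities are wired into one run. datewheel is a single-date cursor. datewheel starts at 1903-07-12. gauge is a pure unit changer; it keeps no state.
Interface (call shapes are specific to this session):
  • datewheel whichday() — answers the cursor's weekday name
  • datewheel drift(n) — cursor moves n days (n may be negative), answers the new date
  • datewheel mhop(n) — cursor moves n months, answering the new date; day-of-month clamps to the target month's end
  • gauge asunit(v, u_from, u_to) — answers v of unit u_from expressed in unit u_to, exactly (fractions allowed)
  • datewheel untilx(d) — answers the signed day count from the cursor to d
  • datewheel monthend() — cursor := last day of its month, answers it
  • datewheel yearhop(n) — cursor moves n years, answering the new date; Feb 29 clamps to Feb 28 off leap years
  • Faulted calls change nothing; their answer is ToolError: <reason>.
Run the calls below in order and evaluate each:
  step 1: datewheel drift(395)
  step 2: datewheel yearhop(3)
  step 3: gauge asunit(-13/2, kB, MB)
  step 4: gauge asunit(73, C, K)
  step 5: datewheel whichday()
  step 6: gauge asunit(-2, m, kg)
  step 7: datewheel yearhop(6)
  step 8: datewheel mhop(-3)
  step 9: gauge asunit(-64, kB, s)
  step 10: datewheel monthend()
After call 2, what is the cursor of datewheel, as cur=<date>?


Answer: cur=1907-08-10

Derivation:
CALL datewheel drift[395]
RET  1904-08-10
CALL datewheel yearhop[3]
RET  1907-08-10
CALL gauge asunit[-13/2; kB; MB]
RET  -13/2000
CALL gauge asunit[73; C; K]
RET  6923/20
CALL datewheel whichday[]
RET  Saturday
CALL gauge asunit[-2; m; kg]
RET  ToolError: incompatible units
CALL datewheel yearhop[6]
RET  1913-08-10
CALL datewheel mhop[-3]
RET  1913-05-10
CALL gauge asunit[-64; kB; s]
RET  ToolError: incompatible units
CALL datewheel monthend[]
RET  1913-05-31


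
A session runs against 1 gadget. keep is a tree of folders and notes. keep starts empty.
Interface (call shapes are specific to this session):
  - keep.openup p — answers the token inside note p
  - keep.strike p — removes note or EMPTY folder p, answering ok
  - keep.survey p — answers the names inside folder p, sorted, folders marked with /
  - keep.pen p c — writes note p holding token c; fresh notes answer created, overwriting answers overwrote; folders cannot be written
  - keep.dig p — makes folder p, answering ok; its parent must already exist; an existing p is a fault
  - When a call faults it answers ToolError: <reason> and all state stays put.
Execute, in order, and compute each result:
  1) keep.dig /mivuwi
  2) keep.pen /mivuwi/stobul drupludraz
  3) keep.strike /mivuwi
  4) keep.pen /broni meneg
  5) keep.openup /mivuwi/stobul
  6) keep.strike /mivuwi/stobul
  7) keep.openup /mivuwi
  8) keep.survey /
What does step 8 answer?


[in] keep.dig p→/mivuwi
:: ok
[in] keep.pen p→/mivuwi/stobul c→drupludraz
:: created
[in] keep.strike p→/mivuwi
:: ToolError: not empty
[in] keep.pen p→/broni c→meneg
:: created
[in] keep.openup p→/mivuwi/stobul
:: drupludraz
[in] keep.strike p→/mivuwi/stobul
:: ok
[in] keep.openup p→/mivuwi
:: ToolError: is a directory
[in] keep.survey p→/
:: [broni, mivuwi/]

Answer: [broni, mivuwi/]


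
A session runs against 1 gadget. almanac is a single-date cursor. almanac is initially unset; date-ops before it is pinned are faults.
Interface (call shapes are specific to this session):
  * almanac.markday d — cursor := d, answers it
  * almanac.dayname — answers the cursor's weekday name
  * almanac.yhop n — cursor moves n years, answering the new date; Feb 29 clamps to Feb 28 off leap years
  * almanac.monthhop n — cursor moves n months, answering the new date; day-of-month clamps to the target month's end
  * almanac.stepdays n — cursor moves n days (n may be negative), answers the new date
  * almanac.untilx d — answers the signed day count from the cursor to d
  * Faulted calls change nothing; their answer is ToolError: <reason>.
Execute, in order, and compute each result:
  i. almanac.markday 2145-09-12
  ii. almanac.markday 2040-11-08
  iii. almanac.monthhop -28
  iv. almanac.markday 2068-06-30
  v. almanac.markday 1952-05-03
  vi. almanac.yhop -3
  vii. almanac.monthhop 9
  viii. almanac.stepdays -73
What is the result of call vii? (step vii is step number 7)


-- 1. almanac.markday(d→2145-09-12) == 2145-09-12
-- 2. almanac.markday(d→2040-11-08) == 2040-11-08
-- 3. almanac.monthhop(n→-28) == 2038-07-08
-- 4. almanac.markday(d→2068-06-30) == 2068-06-30
-- 5. almanac.markday(d→1952-05-03) == 1952-05-03
-- 6. almanac.yhop(n→-3) == 1949-05-03
-- 7. almanac.monthhop(n→9) == 1950-02-03
-- 8. almanac.stepdays(n→-73) == 1949-11-22

Answer: 1950-02-03


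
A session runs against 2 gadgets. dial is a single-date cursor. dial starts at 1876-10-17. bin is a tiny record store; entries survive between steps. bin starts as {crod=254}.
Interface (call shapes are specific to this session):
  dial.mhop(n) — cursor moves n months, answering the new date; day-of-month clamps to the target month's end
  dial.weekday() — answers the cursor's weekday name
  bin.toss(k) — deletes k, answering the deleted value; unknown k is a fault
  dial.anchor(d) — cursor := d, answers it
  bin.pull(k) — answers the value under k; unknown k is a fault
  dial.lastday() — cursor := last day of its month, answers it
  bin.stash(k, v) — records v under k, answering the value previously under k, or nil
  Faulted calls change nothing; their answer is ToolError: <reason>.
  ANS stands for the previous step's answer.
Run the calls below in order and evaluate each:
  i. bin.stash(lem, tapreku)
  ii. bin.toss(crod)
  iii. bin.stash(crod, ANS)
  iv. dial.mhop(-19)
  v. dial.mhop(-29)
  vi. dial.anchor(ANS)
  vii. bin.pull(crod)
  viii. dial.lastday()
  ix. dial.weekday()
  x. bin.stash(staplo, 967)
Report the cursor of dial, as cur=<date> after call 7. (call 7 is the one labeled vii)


I use bin.stash(k→lem, v→tapreku), and observe nil.
I use bin.toss(k→crod), and see 254.
Next I call bin.stash(k→crod, v→ANS), which returns nil.
I call dial.mhop(n→-19), and observe 1875-03-17.
I invoke dial.mhop(n→-29), — result: 1872-10-17.
Then dial.anchor(d→ANS), yielding 1872-10-17.
Now I run bin.pull(k→crod), giving 254.
I run dial.lastday(), — result: 1872-10-31.
Then dial.weekday(): Thursday.
Now I run bin.stash(k→staplo, v→967), — result: nil.

Answer: cur=1872-10-17


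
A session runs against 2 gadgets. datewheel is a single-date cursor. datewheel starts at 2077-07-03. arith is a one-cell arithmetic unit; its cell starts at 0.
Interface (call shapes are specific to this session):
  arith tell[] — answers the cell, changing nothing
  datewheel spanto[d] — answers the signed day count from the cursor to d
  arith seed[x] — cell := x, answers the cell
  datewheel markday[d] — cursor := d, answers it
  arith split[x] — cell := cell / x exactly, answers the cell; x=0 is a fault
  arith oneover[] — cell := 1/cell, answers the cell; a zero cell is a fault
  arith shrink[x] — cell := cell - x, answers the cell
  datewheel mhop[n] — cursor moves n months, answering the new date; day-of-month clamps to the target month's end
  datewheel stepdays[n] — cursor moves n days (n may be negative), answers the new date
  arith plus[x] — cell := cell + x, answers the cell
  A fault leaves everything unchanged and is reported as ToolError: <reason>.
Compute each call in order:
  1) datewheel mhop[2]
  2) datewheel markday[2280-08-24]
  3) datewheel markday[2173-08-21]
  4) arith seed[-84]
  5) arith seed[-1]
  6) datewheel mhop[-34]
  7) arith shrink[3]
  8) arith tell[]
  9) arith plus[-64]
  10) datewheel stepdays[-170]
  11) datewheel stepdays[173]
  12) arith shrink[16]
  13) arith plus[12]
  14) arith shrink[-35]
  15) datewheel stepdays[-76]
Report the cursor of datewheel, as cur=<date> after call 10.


Answer: cur=2170-05-04

Derivation:
I try datewheel mhop using n: 2, and see 2077-09-03.
I try datewheel markday using d: 2280-08-24: 2280-08-24.
Next I call datewheel markday using d: 2173-08-21, giving 2173-08-21.
Calling arith seed using x: -84, and get -84.
I call arith seed using x: -1, and get -1.
I try datewheel mhop using n: -34, and get 2170-10-21.
Then arith shrink using x: 3, → -4.
I run arith tell, which returns -4.
I run arith plus using x: -64, → -68.
I invoke datewheel stepdays using n: -170, and observe 2170-05-04.
Next I call datewheel stepdays using n: 173, yielding 2170-10-24.
I use arith shrink using x: 16, → -84.
I try arith plus using x: 12, which returns -72.
Then arith shrink using x: -35, and observe -37.
Using datewheel stepdays using n: -76, and observe 2170-08-09.


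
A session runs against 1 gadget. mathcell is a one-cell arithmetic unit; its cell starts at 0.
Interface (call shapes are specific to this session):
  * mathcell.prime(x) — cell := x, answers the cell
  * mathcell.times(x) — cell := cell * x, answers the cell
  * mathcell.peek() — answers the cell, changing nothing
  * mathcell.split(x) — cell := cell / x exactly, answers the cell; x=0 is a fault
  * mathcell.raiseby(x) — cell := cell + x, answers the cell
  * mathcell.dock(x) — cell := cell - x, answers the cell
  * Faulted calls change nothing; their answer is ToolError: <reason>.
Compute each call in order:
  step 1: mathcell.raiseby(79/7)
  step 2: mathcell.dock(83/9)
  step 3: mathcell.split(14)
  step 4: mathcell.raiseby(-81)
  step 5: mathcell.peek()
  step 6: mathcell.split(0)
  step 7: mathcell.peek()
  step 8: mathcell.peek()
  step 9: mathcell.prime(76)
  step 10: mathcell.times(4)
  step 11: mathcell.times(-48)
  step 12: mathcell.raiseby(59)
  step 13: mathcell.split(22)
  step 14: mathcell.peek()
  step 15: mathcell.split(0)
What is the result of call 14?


Answer: -14533/22

Derivation:
I invoke mathcell.raiseby(x=79/7), yielding 79/7.
I call mathcell.dock(x=83/9), and get 130/63.
Invoking mathcell.split(x=14), which returns 65/441.
Next I call mathcell.raiseby(x=-81), and get -35656/441.
I try mathcell.peek, which returns -35656/441.
I call mathcell.split(x=0), — result: ToolError: division by zero.
I invoke mathcell.peek, — result: -35656/441.
I call mathcell.peek(), — result: -35656/441.
Invoking mathcell.prime(x=76), yielding 76.
I invoke mathcell.times(x=4), yielding 304.
I try mathcell.times(x=-48), and get -14592.
Calling mathcell.raiseby(x=59): -14533.
I invoke mathcell.split(x=22), and see -14533/22.
I invoke mathcell.peek, and see -14533/22.
I run mathcell.split(x=0), and observe ToolError: division by zero.


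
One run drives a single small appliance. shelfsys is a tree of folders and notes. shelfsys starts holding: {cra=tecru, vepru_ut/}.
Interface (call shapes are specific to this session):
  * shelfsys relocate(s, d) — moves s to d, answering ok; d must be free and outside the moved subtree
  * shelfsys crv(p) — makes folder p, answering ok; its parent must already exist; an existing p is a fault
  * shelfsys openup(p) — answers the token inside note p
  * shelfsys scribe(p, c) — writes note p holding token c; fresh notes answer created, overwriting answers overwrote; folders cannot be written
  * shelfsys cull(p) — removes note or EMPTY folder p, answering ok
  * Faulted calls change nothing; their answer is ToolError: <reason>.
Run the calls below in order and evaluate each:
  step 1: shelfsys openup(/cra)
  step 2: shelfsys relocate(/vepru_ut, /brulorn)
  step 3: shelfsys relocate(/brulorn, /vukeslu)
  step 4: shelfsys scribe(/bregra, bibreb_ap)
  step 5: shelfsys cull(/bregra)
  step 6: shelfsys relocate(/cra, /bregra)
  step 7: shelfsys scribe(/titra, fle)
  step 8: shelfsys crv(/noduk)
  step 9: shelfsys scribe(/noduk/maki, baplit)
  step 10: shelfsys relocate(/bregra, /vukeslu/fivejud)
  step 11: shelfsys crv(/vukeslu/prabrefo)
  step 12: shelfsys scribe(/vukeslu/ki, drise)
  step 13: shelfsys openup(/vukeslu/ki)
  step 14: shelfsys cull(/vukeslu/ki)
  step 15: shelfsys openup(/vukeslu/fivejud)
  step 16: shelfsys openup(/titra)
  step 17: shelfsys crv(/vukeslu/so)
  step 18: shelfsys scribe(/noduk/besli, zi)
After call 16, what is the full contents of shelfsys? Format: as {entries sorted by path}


> shelfsys openup p: /cra
  tecru
> shelfsys relocate s: /vepru_ut d: /brulorn
  ok
> shelfsys relocate s: /brulorn d: /vukeslu
  ok
> shelfsys scribe p: /bregra c: bibreb_ap
  created
> shelfsys cull p: /bregra
  ok
> shelfsys relocate s: /cra d: /bregra
  ok
> shelfsys scribe p: /titra c: fle
  created
> shelfsys crv p: /noduk
  ok
> shelfsys scribe p: /noduk/maki c: baplit
  created
> shelfsys relocate s: /bregra d: /vukeslu/fivejud
  ok
> shelfsys crv p: /vukeslu/prabrefo
  ok
> shelfsys scribe p: /vukeslu/ki c: drise
  created
> shelfsys openup p: /vukeslu/ki
  drise
> shelfsys cull p: /vukeslu/ki
  ok
> shelfsys openup p: /vukeslu/fivejud
  tecru
> shelfsys openup p: /titra
  fle
> shelfsys crv p: /vukeslu/so
  ok
> shelfsys scribe p: /noduk/besli c: zi
  created

Answer: {noduk/, noduk/maki=baplit, titra=fle, vukeslu/, vukeslu/fivejud=tecru, vukeslu/prabrefo/}


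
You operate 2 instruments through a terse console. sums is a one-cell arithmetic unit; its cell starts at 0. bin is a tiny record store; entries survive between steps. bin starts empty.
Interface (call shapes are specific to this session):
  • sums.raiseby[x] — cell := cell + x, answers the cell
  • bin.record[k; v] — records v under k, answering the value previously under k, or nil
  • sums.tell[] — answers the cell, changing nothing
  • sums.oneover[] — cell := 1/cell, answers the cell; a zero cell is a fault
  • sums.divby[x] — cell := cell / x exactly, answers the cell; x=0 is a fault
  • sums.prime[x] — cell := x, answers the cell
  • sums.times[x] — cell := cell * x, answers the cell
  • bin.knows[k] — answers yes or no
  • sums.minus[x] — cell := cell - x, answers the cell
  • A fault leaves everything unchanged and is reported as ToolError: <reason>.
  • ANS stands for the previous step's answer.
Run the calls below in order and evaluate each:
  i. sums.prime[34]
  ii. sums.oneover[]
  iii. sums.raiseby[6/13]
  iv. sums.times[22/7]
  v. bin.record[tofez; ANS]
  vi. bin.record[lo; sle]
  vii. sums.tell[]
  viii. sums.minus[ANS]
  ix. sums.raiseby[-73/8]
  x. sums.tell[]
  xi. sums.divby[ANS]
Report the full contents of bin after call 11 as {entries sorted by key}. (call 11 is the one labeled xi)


Answer: {lo=sle, tofez=341/221}

Derivation:
==> prime(x→34)
<== 34
==> oneover()
<== 1/34
==> raiseby(x→6/13)
<== 217/442
==> times(x→22/7)
<== 341/221
==> record(k→tofez, v→ANS)
<== nil
==> record(k→lo, v→sle)
<== nil
==> tell()
<== 341/221
==> minus(x→ANS)
<== 0
==> raiseby(x→-73/8)
<== -73/8
==> tell()
<== -73/8
==> divby(x→ANS)
<== 1


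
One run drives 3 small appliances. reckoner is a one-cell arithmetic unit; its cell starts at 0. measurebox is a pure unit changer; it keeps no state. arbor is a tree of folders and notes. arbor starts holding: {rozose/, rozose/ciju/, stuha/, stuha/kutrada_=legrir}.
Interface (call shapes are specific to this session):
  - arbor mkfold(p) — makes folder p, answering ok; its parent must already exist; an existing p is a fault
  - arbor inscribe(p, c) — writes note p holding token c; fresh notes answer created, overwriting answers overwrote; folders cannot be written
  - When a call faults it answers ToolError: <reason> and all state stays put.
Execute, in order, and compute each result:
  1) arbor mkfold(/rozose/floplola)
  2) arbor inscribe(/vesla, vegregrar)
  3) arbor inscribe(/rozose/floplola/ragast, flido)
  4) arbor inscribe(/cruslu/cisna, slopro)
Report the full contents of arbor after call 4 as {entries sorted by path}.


! 1. arbor mkfold(p='/rozose/floplola') -> ok
! 2. arbor inscribe(p='/vesla', c='vegregrar') -> created
! 3. arbor inscribe(p='/rozose/floplola/ragast', c='flido') -> created
! 4. arbor inscribe(p='/cruslu/cisna', c='slopro') -> ToolError: no parent

Answer: {rozose/, rozose/ciju/, rozose/floplola/, rozose/floplola/ragast=flido, stuha/, stuha/kutrada_=legrir, vesla=vegregrar}


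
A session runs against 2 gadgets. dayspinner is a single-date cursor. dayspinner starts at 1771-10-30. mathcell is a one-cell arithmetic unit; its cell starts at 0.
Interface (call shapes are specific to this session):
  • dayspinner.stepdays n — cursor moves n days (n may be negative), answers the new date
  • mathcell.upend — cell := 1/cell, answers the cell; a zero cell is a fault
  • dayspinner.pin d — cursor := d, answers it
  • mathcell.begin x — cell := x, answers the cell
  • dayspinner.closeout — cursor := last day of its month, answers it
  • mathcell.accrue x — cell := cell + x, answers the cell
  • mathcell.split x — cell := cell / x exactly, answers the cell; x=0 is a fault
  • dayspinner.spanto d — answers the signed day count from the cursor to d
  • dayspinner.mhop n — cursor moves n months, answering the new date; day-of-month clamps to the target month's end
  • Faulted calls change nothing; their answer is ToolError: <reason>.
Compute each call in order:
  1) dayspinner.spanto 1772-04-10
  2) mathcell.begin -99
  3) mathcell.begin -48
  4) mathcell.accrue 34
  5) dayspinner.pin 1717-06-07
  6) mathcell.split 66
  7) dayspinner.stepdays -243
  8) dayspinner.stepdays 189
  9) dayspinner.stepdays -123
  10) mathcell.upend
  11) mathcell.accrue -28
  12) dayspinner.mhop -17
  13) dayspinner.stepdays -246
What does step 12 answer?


Answer: 1715-07-12

Derivation:
$ dayspinner.spanto d=1772-04-10
= 163
$ mathcell.begin x=-99
= -99
$ mathcell.begin x=-48
= -48
$ mathcell.accrue x=34
= -14
$ dayspinner.pin d=1717-06-07
= 1717-06-07
$ mathcell.split x=66
= -7/33
$ dayspinner.stepdays n=-243
= 1716-10-07
$ dayspinner.stepdays n=189
= 1717-04-14
$ dayspinner.stepdays n=-123
= 1716-12-12
$ mathcell.upend
= -33/7
$ mathcell.accrue x=-28
= -229/7
$ dayspinner.mhop n=-17
= 1715-07-12
$ dayspinner.stepdays n=-246
= 1714-11-08


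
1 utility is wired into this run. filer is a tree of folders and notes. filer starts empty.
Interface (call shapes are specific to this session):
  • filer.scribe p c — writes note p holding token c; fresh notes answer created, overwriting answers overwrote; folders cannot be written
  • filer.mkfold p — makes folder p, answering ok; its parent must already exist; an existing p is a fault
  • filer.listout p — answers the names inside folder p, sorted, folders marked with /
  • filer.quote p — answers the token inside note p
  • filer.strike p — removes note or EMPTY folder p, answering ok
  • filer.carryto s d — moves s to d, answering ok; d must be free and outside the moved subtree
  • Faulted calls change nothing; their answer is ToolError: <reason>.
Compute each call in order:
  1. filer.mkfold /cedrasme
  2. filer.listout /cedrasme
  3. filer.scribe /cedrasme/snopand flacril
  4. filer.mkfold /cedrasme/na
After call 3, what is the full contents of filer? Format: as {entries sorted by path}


==> filer.mkfold(p=/cedrasme)
<== ok
==> filer.listout(p=/cedrasme)
<== []
==> filer.scribe(p=/cedrasme/snopand, c=flacril)
<== created
==> filer.mkfold(p=/cedrasme/na)
<== ok

Answer: {cedrasme/, cedrasme/snopand=flacril}


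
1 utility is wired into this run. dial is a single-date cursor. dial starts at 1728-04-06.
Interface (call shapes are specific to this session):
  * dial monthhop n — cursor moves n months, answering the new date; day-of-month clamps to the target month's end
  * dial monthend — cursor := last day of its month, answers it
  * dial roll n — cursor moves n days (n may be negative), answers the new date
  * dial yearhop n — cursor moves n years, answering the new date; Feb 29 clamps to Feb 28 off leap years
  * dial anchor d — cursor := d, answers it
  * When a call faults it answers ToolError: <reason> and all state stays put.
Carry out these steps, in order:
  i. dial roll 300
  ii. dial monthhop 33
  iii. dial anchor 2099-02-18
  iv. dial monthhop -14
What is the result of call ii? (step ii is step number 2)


Answer: 1731-10-31

Derivation:
Then dial roll passing n→300, — result: 1729-01-31.
Now I run dial monthhop passing n→33, → 1731-10-31.
I use dial anchor passing d→2099-02-18, and get 2099-02-18.
I call dial monthhop passing n→-14, which returns 2097-12-18.


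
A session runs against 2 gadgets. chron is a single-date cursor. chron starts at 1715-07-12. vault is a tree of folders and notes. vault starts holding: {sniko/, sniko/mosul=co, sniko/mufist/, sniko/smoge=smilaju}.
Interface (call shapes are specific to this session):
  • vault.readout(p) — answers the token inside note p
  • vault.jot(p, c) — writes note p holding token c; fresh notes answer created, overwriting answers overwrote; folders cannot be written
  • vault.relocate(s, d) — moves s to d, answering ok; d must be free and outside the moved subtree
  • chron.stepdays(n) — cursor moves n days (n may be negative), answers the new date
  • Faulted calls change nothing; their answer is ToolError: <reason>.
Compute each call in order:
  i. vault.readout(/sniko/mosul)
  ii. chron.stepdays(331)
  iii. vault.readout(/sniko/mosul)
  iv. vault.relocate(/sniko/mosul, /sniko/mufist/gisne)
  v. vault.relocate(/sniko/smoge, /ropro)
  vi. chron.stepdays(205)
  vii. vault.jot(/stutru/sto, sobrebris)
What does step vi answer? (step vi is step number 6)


CALL vault.readout[p→/sniko/mosul]
RET  co
CALL chron.stepdays[n→331]
RET  1716-06-07
CALL vault.readout[p→/sniko/mosul]
RET  co
CALL vault.relocate[s→/sniko/mosul; d→/sniko/mufist/gisne]
RET  ok
CALL vault.relocate[s→/sniko/smoge; d→/ropro]
RET  ok
CALL chron.stepdays[n→205]
RET  1716-12-29
CALL vault.jot[p→/stutru/sto; c→sobrebris]
RET  ToolError: no parent

Answer: 1716-12-29


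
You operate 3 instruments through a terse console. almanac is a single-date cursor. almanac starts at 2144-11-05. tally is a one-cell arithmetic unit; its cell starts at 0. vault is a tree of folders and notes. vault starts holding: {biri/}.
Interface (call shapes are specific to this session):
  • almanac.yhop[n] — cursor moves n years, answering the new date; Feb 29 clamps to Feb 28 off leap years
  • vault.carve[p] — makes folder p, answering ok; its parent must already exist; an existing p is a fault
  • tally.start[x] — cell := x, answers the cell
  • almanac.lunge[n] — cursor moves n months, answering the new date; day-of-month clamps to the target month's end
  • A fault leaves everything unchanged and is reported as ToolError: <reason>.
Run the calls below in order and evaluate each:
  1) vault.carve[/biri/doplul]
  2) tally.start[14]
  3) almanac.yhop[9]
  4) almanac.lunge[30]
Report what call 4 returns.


Answer: 2156-05-05

Derivation:
·→ vault.carve(p→/biri/doplul)
·← ok
·→ tally.start(x→14)
·← 14
·→ almanac.yhop(n→9)
·← 2153-11-05
·→ almanac.lunge(n→30)
·← 2156-05-05


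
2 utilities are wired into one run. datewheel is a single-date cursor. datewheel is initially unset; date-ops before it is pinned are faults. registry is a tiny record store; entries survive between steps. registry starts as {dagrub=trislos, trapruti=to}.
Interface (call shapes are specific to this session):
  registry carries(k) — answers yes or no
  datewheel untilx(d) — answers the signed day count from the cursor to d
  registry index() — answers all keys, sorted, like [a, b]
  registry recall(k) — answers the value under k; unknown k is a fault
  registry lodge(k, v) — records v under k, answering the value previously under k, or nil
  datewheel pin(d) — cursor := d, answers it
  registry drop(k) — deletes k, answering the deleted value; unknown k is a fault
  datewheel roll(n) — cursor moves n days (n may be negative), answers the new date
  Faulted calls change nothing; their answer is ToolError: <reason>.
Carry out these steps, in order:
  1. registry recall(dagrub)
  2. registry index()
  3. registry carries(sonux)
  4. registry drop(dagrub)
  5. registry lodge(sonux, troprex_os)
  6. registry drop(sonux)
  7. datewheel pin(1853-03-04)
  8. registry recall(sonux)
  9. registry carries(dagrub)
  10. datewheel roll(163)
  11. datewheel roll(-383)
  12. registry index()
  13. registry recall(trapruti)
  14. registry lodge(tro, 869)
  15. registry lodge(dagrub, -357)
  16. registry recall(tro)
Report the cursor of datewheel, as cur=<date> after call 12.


Answer: cur=1852-07-27

Derivation:
Then registry recall on k='dagrub', and observe trislos.
I call registry index(): [dagrub, trapruti].
Invoking registry carries on k='sonux', and observe no.
Invoking registry drop on k='dagrub', which returns trislos.
Calling registry lodge on k='sonux', v='troprex_os', giving nil.
Now I run registry drop on k='sonux', and see troprex_os.
I invoke datewheel pin on d='1853-03-04', and observe 1853-03-04.
Then registry recall on k='sonux', which returns ToolError: no such key sonux.
I try registry carries on k='dagrub', and get no.
I run datewheel roll on n='163', and get 1853-08-14.
I use datewheel roll on n='-383', which returns 1852-07-27.
I invoke registry index, which returns [trapruti].
Then registry recall on k='trapruti', and see to.
I invoke registry lodge on k='tro', v='869', and get nil.
I call registry lodge on k='dagrub', v='-357', and get nil.
Calling registry recall on k='tro', and observe 869.


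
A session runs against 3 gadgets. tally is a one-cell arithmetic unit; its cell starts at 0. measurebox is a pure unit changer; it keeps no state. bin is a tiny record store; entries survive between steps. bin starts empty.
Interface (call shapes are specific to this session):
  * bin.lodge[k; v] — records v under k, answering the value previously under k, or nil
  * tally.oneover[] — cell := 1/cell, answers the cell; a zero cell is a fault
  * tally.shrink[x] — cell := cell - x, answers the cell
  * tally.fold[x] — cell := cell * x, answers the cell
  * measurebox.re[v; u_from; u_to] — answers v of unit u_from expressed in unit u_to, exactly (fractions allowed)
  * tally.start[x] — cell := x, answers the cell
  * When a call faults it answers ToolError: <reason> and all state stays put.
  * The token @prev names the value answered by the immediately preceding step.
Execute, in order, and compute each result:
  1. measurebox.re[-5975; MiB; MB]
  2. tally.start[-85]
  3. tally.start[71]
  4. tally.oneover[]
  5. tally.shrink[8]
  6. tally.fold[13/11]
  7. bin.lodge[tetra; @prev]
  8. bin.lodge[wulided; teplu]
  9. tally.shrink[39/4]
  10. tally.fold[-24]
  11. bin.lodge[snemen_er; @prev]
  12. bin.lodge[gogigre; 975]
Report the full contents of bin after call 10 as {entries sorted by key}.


~$ measurebox.re v: -5975 u_from: MiB u_to: MB
= -3915776/625
~$ tally.start x: -85
= -85
~$ tally.start x: 71
= 71
~$ tally.oneover
= 1/71
~$ tally.shrink x: 8
= -567/71
~$ tally.fold x: 13/11
= -7371/781
~$ bin.lodge k: tetra v: @prev
= nil
~$ bin.lodge k: wulided v: teplu
= nil
~$ tally.shrink x: 39/4
= -59943/3124
~$ tally.fold x: -24
= 359658/781
~$ bin.lodge k: snemen_er v: @prev
= nil
~$ bin.lodge k: gogigre v: 975
= nil

Answer: {tetra=-7371/781, wulided=teplu}


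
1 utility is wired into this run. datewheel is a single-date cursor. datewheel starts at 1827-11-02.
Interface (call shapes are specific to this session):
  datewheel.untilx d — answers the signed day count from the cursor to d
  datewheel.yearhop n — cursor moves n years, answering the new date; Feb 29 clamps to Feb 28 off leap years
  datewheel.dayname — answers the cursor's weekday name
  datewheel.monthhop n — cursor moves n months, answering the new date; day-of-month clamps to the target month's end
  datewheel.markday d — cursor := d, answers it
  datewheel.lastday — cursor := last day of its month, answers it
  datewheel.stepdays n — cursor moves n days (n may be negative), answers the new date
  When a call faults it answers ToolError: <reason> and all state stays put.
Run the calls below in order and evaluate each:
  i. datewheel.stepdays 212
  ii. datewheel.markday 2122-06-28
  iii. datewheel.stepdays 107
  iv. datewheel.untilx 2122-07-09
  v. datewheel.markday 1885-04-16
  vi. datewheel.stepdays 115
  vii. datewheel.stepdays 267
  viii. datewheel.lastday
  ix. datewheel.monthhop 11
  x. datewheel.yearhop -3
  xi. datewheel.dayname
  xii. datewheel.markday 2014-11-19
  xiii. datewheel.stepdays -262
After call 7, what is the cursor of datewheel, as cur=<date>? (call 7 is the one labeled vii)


→ stepdays(n=212)
← 1828-06-01
→ markday(d=2122-06-28)
← 2122-06-28
→ stepdays(n=107)
← 2122-10-13
→ untilx(d=2122-07-09)
← -96
→ markday(d=1885-04-16)
← 1885-04-16
→ stepdays(n=115)
← 1885-08-09
→ stepdays(n=267)
← 1886-05-03
→ lastday()
← 1886-05-31
→ monthhop(n=11)
← 1887-04-30
→ yearhop(n=-3)
← 1884-04-30
→ dayname()
← Wednesday
→ markday(d=2014-11-19)
← 2014-11-19
→ stepdays(n=-262)
← 2014-03-02

Answer: cur=1886-05-03


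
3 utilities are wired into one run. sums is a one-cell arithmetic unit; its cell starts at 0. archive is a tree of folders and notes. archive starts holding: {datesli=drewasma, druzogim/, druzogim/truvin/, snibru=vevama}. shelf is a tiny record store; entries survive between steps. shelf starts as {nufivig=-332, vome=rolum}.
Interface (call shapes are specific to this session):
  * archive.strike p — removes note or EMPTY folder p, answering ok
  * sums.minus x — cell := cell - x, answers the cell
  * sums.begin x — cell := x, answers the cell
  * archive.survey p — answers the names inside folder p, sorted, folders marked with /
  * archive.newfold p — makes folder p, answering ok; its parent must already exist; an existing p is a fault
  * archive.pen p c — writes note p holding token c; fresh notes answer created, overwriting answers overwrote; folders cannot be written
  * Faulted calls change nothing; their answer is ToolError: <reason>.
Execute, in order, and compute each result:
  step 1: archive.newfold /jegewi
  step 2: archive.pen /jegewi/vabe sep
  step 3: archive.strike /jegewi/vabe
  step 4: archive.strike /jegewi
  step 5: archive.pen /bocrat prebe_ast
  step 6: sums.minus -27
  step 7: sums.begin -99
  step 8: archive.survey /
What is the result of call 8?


Using archive.newfold passing /jegewi, and see ok.
Invoking archive.pen passing /jegewi/vabe, sep, — result: created.
I try archive.strike passing /jegewi/vabe, and see ok.
Invoking archive.strike passing /jegewi, and see ok.
I try archive.pen passing /bocrat, prebe_ast: created.
Calling sums.minus passing -27, giving 27.
Then sums.begin passing -99, giving -99.
I call archive.survey passing /, giving [bocrat, datesli, druzogim/, snibru].

Answer: [bocrat, datesli, druzogim/, snibru]


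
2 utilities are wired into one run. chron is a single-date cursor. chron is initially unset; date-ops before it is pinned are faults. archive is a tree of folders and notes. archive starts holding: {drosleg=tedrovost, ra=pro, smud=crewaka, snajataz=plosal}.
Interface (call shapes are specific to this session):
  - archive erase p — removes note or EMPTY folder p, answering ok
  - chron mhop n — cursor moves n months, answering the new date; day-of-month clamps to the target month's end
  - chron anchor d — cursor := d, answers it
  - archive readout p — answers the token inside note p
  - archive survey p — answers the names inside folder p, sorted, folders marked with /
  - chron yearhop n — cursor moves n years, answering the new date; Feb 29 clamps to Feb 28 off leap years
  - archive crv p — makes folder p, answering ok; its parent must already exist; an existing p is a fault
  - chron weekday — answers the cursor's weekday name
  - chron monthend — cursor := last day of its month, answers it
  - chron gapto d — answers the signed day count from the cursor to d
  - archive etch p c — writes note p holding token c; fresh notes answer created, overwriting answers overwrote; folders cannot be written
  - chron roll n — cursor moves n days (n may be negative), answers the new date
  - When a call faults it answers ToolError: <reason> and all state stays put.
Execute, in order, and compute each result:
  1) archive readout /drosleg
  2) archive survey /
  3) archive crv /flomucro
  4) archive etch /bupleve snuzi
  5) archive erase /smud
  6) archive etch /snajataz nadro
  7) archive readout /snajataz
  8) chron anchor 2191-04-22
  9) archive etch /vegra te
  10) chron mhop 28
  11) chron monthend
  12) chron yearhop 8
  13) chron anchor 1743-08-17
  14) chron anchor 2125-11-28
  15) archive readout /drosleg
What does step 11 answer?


Step: archive readout[/drosleg]
Result: tedrovost
Step: archive survey[/]
Result: [drosleg, ra, smud, snajataz]
Step: archive crv[/flomucro]
Result: ok
Step: archive etch[/bupleve; snuzi]
Result: created
Step: archive erase[/smud]
Result: ok
Step: archive etch[/snajataz; nadro]
Result: overwrote
Step: archive readout[/snajataz]
Result: nadro
Step: chron anchor[2191-04-22]
Result: 2191-04-22
Step: archive etch[/vegra; te]
Result: created
Step: chron mhop[28]
Result: 2193-08-22
Step: chron monthend[]
Result: 2193-08-31
Step: chron yearhop[8]
Result: 2201-08-31
Step: chron anchor[1743-08-17]
Result: 1743-08-17
Step: chron anchor[2125-11-28]
Result: 2125-11-28
Step: archive readout[/drosleg]
Result: tedrovost

Answer: 2193-08-31
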